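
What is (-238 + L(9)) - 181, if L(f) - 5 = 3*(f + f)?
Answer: -360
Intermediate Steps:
L(f) = 5 + 6*f (L(f) = 5 + 3*(f + f) = 5 + 3*(2*f) = 5 + 6*f)
(-238 + L(9)) - 181 = (-238 + (5 + 6*9)) - 181 = (-238 + (5 + 54)) - 181 = (-238 + 59) - 181 = -179 - 181 = -360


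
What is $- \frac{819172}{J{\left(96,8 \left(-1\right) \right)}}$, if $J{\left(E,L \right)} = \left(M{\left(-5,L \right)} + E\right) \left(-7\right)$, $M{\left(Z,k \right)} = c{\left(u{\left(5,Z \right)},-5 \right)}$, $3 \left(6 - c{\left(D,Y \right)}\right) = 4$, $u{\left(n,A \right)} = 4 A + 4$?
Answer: $\frac{1228758}{1057} \approx 1162.5$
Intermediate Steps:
$u{\left(n,A \right)} = 4 + 4 A$
$c{\left(D,Y \right)} = \frac{14}{3}$ ($c{\left(D,Y \right)} = 6 - \frac{4}{3} = \frac{14}{3}$)
$M{\left(Z,k \right)} = \frac{14}{3}$
$J{\left(E,L \right)} = - \frac{98}{3} - 7 E$ ($J{\left(E,L \right)} = \left(\frac{14}{3} + E\right) \left(-7\right) = - \frac{98}{3} - 7 E$)
$- \frac{819172}{J{\left(96,8 \left(-1\right) \right)}} = - \frac{819172}{- \frac{98}{3} - 672} = - \frac{819172}{- \frac{2114}{3}} = \left(-819172\right) \left(- \frac{3}{2114}\right) = \frac{1228758}{1057}$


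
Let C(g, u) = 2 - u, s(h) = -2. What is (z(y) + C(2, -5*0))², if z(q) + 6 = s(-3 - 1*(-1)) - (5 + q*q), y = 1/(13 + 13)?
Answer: 55308969/456976 ≈ 121.03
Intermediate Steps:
y = 1/26 ≈ 0.038462
z(q) = -13 - q² (z(q) = -6 + (-2 - (5 + q*q)) = -6 + (-2 - (5 + q²)) = -6 + (-2 + (-5 - q²)) = -6 + (-7 - q²) = -13 - q²)
(z(y) + C(2, -5*0))² = ((-13 - (1/26)²) + (2 - (-5)*0))² = ((-13 - 1*1/676) + (2 - 1*0))² = ((-13 - 1/676) + (2 + 0))² = (-8789/676 + 2)² = (-7437/676)² = 55308969/456976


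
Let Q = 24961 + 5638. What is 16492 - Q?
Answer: -14107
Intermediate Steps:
Q = 30599
16492 - Q = 16492 - 1*30599 = 16492 - 30599 = -14107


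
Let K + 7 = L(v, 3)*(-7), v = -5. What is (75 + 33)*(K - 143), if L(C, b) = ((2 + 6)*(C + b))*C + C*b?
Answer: -65340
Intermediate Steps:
L(C, b) = C*b + C*(8*C + 8*b) (L(C, b) = (8*(C + b))*C + C*b = (8*C + 8*b)*C + C*b = C*(8*C + 8*b) + C*b = C*b + C*(8*C + 8*b))
K = -462 (K = -7 - 5*(8*(-5) + 9*3)*(-7) = -7 - 5*(-40 + 27)*(-7) = -7 - 5*(-13)*(-7) = -7 + 65*(-7) = -7 - 455 = -462)
(75 + 33)*(K - 143) = (75 + 33)*(-462 - 143) = 108*(-605) = -65340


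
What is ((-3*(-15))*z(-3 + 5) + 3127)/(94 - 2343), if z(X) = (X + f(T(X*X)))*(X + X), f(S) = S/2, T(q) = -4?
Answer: -3127/2249 ≈ -1.3904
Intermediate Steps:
f(S) = S/2 (f(S) = S*(½) = S/2)
z(X) = 2*X*(-2 + X) (z(X) = (X + (½)*(-4))*(X + X) = (X - 2)*(2*X) = (-2 + X)*(2*X) = 2*X*(-2 + X))
((-3*(-15))*z(-3 + 5) + 3127)/(94 - 2343) = ((-3*(-15))*(2*(-3 + 5)*(-2 + (-3 + 5))) + 3127)/(94 - 2343) = (45*(2*2*(-2 + 2)) + 3127)/(-2249) = (45*(2*2*0) + 3127)*(-1/2249) = (45*0 + 3127)*(-1/2249) = (0 + 3127)*(-1/2249) = 3127*(-1/2249) = -3127/2249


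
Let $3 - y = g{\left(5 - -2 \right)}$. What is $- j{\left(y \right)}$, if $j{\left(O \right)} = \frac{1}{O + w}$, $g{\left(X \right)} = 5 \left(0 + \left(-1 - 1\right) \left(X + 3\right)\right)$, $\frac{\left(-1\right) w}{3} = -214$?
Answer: $- \frac{1}{745} \approx -0.0013423$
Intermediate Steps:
$w = 642$ ($w = \left(-3\right) \left(-214\right) = 642$)
$g{\left(X \right)} = -30 - 10 X$ ($g{\left(X \right)} = 5 \left(0 - 2 \left(3 + X\right)\right) = 5 \left(0 - \left(6 + 2 X\right)\right) = 5 \left(-6 - 2 X\right) = -30 - 10 X$)
$y = 103$ ($y = 3 - \left(-30 - 10 \left(5 - -2\right)\right) = 3 - \left(-30 - 10 \left(5 + 2\right)\right) = 3 - \left(-30 - 70\right) = 3 - -100 = 3 + 100 = 103$)
$j{\left(O \right)} = \frac{1}{642 + O}$ ($j{\left(O \right)} = \frac{1}{O + 642} = \frac{1}{642 + O}$)
$- j{\left(y \right)} = - \frac{1}{642 + 103} = - \frac{1}{745}$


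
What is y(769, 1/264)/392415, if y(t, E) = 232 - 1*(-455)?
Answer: 229/130805 ≈ 0.0017507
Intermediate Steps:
y(t, E) = 687 (y(t, E) = 232 + 455 = 687)
y(769, 1/264)/392415 = 687/392415 = 687*(1/392415) = 229/130805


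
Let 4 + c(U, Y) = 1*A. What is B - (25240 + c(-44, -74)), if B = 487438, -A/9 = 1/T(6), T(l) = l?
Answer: 924407/2 ≈ 4.6220e+5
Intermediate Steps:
A = -3/2 (A = -9/6 = -9*⅙ = -3/2 ≈ -1.5000)
c(U, Y) = -11/2 (c(U, Y) = -4 + 1*(-3/2) = -4 - 3/2 = -11/2)
B - (25240 + c(-44, -74)) = 487438 - (25240 - 11/2) = 487438 - 1*50469/2 = 487438 - 50469/2 = 924407/2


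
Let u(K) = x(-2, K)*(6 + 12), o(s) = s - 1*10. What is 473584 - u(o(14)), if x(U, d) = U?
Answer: 473620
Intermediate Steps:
o(s) = -10 + s (o(s) = s - 10 = -10 + s)
u(K) = -36 (u(K) = -2*(6 + 12) = -2*18 = -36)
473584 - u(o(14)) = 473584 - 1*(-36) = 473584 + 36 = 473620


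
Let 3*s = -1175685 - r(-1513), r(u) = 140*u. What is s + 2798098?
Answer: 7430429/3 ≈ 2.4768e+6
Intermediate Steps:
s = -963865/3 (s = (-1175685 - 140*(-1513))/3 = (-1175685 - 1*(-211820))/3 = (-1175685 + 211820)/3 = (⅓)*(-963865) = -963865/3 ≈ -3.2129e+5)
s + 2798098 = -963865/3 + 2798098 = 7430429/3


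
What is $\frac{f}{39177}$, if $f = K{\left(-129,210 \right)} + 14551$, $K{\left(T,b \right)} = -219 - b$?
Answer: $\frac{14122}{39177} \approx 0.36047$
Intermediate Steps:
$f = 14122$ ($f = \left(-219 - 210\right) + 14551 = -429 + 14551 = 14122$)
$\frac{f}{39177} = \frac{14122}{39177}$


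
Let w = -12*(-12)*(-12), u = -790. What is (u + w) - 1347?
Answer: -3865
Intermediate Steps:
w = -1728 (w = 144*(-12) = -1728)
(u + w) - 1347 = (-790 - 1728) - 1347 = -2518 - 1347 = -3865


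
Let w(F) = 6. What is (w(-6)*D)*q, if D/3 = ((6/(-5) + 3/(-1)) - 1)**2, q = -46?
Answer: -559728/25 ≈ -22389.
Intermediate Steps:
D = 2028/25 (D = 3*((6/(-5) + 3/(-1)) - 1)**2 = 3*((6*(-1/5) + 3*(-1)) - 1)**2 = 3*((-6/5 - 3) - 1)**2 = 3*(-21/5 - 1)**2 = 3*(-26/5)**2 = 3*(676/25) = 2028/25 ≈ 81.120)
(w(-6)*D)*q = (6*(2028/25))*(-46) = (12168/25)*(-46) = -559728/25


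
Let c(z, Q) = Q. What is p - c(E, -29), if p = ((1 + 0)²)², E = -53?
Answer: 30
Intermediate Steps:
p = 1 (p = (1²)² = 1² = 1)
p - c(E, -29) = 1 - 1*(-29) = 1 + 29 = 30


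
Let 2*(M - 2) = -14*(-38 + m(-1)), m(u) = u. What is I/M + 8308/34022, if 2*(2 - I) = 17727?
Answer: -299201253/9356050 ≈ -31.979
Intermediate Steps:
I = -17723/2 (I = 2 - 1/2*17727 = 2 - 17727/2 = -17723/2 ≈ -8861.5)
M = 275 (M = 2 + (-14*(-38 - 1))/2 = 2 + (-14*(-39))/2 = 2 + (1/2)*546 = 2 + 273 = 275)
I/M + 8308/34022 = -17723/2/275 + 8308/34022 = -17723/2*1/275 + 8308*(1/34022) = -17723/550 + 4154/17011 = -299201253/9356050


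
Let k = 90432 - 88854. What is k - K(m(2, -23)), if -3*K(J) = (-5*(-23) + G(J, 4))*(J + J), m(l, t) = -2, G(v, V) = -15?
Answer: 4334/3 ≈ 1444.7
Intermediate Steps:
k = 1578
K(J) = -200*J/3 (K(J) = -(-5*(-23) - 15)*(J + J)/3 = -(115 - 15)*2*J/3 = -100*2*J/3 = -200*J/3)
k - K(m(2, -23)) = 1578 - (-200)*(-2)/3 = 1578 - 1*400/3 = 1578 - 400/3 = 4334/3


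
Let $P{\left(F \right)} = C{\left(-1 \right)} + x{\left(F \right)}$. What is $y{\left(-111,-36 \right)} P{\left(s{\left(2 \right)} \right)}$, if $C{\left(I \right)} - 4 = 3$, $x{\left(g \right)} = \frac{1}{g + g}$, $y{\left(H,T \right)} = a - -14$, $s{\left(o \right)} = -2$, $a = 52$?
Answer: $\frac{891}{2} \approx 445.5$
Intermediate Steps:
$y{\left(H,T \right)} = 66$ ($y{\left(H,T \right)} = 52 - -14 = 52 + 14 = 66$)
$x{\left(g \right)} = \frac{1}{2 g}$
$C{\left(I \right)} = 7$ ($C{\left(I \right)} = 4 + 3 = 7$)
$P{\left(F \right)} = 7 + \frac{1}{2 F}$
$y{\left(-111,-36 \right)} P{\left(s{\left(2 \right)} \right)} = 66 \left(7 + \frac{1}{2 \left(-2\right)}\right) = 66 \left(7 + \frac{1}{2} \left(- \frac{1}{2}\right)\right) = 66 \left(7 - \frac{1}{4}\right) = 66 \cdot \frac{27}{4} = \frac{891}{2}$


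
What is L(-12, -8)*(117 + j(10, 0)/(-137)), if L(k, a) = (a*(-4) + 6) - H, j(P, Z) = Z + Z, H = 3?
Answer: 4095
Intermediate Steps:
j(P, Z) = 2*Z
L(k, a) = 3 - 4*a (L(k, a) = (a*(-4) + 6) - 1*3 = (-4*a + 6) - 3 = (6 - 4*a) - 3 = 3 - 4*a)
L(-12, -8)*(117 + j(10, 0)/(-137)) = (3 - 4*(-8))*(117 + (2*0)/(-137)) = (3 + 32)*(117 + 0*(-1/137)) = 35*(117 + 0) = 35*117 = 4095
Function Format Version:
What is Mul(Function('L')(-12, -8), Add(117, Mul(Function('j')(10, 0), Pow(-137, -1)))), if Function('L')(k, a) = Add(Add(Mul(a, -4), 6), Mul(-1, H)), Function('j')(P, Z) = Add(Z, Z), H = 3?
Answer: 4095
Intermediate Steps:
Function('j')(P, Z) = Mul(2, Z)
Function('L')(k, a) = Add(3, Mul(-4, a)) (Function('L')(k, a) = Add(Add(Mul(a, -4), 6), Mul(-1, 3)) = Add(Add(Mul(-4, a), 6), -3) = Add(Add(6, Mul(-4, a)), -3) = Add(3, Mul(-4, a)))
Mul(Function('L')(-12, -8), Add(117, Mul(Function('j')(10, 0), Pow(-137, -1)))) = Mul(Add(3, Mul(-4, -8)), Add(117, Mul(Mul(2, 0), Pow(-137, -1)))) = Mul(Add(3, 32), Add(117, Mul(0, Rational(-1, 137)))) = Mul(35, Add(117, 0)) = Mul(35, 117) = 4095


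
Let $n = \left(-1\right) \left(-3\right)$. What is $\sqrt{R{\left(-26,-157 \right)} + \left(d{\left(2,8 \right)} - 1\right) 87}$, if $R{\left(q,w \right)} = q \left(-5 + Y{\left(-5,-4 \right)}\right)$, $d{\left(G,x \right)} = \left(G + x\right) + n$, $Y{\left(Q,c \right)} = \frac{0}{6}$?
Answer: $\sqrt{1174} \approx 34.264$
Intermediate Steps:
$Y{\left(Q,c \right)} = 0$ ($Y{\left(Q,c \right)} = 0 \cdot \frac{1}{6} = 0$)
$n = 3$
$d{\left(G,x \right)} = 3 + G + x$ ($d{\left(G,x \right)} = \left(G + x\right) + 3 = 3 + G + x$)
$R{\left(q,w \right)} = - 5 q$ ($R{\left(q,w \right)} = q \left(-5 + 0\right) = q \left(-5\right) = - 5 q$)
$\sqrt{R{\left(-26,-157 \right)} + \left(d{\left(2,8 \right)} - 1\right) 87} = \sqrt{\left(-5\right) \left(-26\right) + \left(\left(3 + 2 + 8\right) - 1\right) 87} = \sqrt{130 + \left(13 - 1\right) 87} = \sqrt{130 + 12 \cdot 87} = \sqrt{130 + 1044} = \sqrt{1174}$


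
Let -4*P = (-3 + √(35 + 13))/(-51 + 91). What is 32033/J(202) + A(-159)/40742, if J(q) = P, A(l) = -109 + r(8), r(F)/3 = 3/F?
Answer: -128501021023/325936 - 20501120*√3/39 ≈ -1.3047e+6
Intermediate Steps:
r(F) = 9/F (r(F) = 3*(3/F) = 9/F)
P = 3/160 - √3/40 (P = -(-3 + √(35 + 13))/(4*(-51 + 91)) = -(-3 + √48)/(4*40) = -(-3 + 4*√3)/(4*40) = -(-3/40 + √3/10)/4 = 3/160 - √3/40 ≈ -0.024551)
A(l) = -863/8 (A(l) = -109 + 9/8 = -863/8)
J(q) = 3/160 - √3/40
32033/J(202) + A(-159)/40742 = 32033/(3/160 - √3/40) - 863/8/40742 = 32033/(3/160 - √3/40) - 863/8*1/40742 = 32033/(3/160 - √3/40) - 863/325936 = -863/325936 + 32033/(3/160 - √3/40)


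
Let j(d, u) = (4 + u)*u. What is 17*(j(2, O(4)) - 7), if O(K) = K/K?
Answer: -34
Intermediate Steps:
O(K) = 1
j(d, u) = u*(4 + u)
17*(j(2, O(4)) - 7) = 17*(1*(4 + 1) - 7) = 17*(1*5 - 7) = 17*(5 - 7) = 17*(-2) = -34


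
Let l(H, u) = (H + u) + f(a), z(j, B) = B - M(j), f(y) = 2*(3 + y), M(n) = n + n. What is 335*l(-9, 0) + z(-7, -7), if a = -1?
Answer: -1668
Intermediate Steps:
M(n) = 2*n
f(y) = 6 + 2*y
z(j, B) = B - 2*j
l(H, u) = 4 + H + u (l(H, u) = (H + u) + (6 + 2*(-1)) = (H + u) + (6 - 2) = (H + u) + 4 = 4 + H + u)
335*l(-9, 0) + z(-7, -7) = 335*(4 - 9 + 0) + (-7 - 2*(-7)) = 335*(-5) + (-7 + 14) = -1675 + 7 = -1668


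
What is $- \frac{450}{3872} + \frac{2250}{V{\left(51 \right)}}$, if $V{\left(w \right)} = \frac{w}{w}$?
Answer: $\frac{4355775}{1936} \approx 2249.9$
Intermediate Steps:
$V{\left(w \right)} = 1$
$- \frac{450}{3872} + \frac{2250}{V{\left(51 \right)}} = - \frac{450}{3872} + \frac{2250}{1} = \left(-450\right) \frac{1}{3872} + 2250 \cdot 1 = - \frac{225}{1936} + 2250 = \frac{4355775}{1936}$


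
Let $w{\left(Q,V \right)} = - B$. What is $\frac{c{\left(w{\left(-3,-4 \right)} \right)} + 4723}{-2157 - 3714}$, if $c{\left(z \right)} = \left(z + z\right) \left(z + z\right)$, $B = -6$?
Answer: $- \frac{4867}{5871} \approx -0.82899$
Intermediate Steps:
$w{\left(Q,V \right)} = 6$ ($w{\left(Q,V \right)} = \left(-1\right) \left(-6\right) = 6$)
$c{\left(z \right)} = 4 z^{2}$ ($c{\left(z \right)} = 2 z 2 z = 4 z^{2}$)
$\frac{c{\left(w{\left(-3,-4 \right)} \right)} + 4723}{-2157 - 3714} = \frac{4 \cdot 6^{2} + 4723}{-2157 - 3714} = \frac{4 \cdot 36 + 4723}{-5871} = \left(144 + 4723\right) \left(- \frac{1}{5871}\right) = 4867 \left(- \frac{1}{5871}\right) = - \frac{4867}{5871}$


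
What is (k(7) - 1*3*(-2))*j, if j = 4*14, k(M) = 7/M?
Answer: 392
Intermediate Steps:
j = 56
(k(7) - 1*3*(-2))*j = (7/7 - 1*3*(-2))*56 = (7*(1/7) - 3*(-2))*56 = (1 + 6)*56 = 7*56 = 392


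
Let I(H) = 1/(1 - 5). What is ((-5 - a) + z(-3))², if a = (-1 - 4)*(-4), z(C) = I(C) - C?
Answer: 7921/16 ≈ 495.06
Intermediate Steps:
I(H) = -¼ (I(H) = 1/(-4) = -¼)
z(C) = -¼ - C
a = 20 (a = -5*(-4) = 20)
((-5 - a) + z(-3))² = ((-5 - 1*20) + (-¼ - 1*(-3)))² = ((-5 - 20) + (-¼ + 3))² = (-25 + 11/4)² = (-89/4)² = 7921/16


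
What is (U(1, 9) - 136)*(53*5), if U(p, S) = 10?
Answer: -33390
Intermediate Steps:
(U(1, 9) - 136)*(53*5) = (10 - 136)*(53*5) = -126*265 = -33390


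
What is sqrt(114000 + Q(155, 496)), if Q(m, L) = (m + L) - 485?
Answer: sqrt(114166) ≈ 337.88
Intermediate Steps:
Q(m, L) = -485 + L + m (Q(m, L) = (L + m) - 485 = -485 + L + m)
sqrt(114000 + Q(155, 496)) = sqrt(114000 + (-485 + 496 + 155)) = sqrt(114000 + 166) = sqrt(114166)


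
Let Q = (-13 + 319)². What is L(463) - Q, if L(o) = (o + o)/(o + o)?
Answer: -93635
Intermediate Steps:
L(o) = 1 (L(o) = (2*o)/((2*o)) = (2*o)*(1/(2*o)) = 1)
Q = 93636 (Q = 306² = 93636)
L(463) - Q = 1 - 1*93636 = 1 - 93636 = -93635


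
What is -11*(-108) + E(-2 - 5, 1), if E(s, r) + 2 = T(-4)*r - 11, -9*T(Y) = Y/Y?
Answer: 10574/9 ≈ 1174.9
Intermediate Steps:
T(Y) = -⅑ (T(Y) = -Y/(9*Y) = -⅑*1 = -⅑)
E(s, r) = -13 - r/9 (E(s, r) = -2 + (-r/9 - 11) = -2 + (-11 - r/9) = -13 - r/9)
-11*(-108) + E(-2 - 5, 1) = -11*(-108) + (-13 - ⅑*1) = 1188 + (-13 - ⅑) = 1188 - 118/9 = 10574/9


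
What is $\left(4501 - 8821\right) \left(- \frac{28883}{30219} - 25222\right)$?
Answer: $\frac{1097586001440}{10073} \approx 1.0896 \cdot 10^{8}$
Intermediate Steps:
$\left(4501 - 8821\right) \left(- \frac{28883}{30219} - 25222\right) = - 4320 \left(\left(-28883\right) \frac{1}{30219} - 25222\right) = - 4320 \left(- \frac{28883}{30219} - 25222\right) = \left(-4320\right) \left(- \frac{762212501}{30219}\right) = \frac{1097586001440}{10073}$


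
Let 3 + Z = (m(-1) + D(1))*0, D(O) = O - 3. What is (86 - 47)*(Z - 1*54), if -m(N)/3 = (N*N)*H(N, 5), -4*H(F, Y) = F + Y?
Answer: -2223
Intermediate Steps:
H(F, Y) = -F/4 - Y/4 (H(F, Y) = -(F + Y)/4 = -F/4 - Y/4)
D(O) = -3 + O
m(N) = -3*N²*(-5/4 - N/4) (m(N) = -3*N*N*(-N/4 - ¼*5) = -3*N²*(-N/4 - 5/4) = -3*N²*(-5/4 - N/4))
Z = -3 (Z = -3 + ((¾)*(-1)²*(5 - 1) + (-3 + 1))*0 = -3 + ((¾)*1*4 - 2)*0 = -3 + (3 - 2)*0 = -3 + 1*0 = -3 + 0 = -3)
(86 - 47)*(Z - 1*54) = (86 - 47)*(-3 - 1*54) = 39*(-3 - 54) = 39*(-57) = -2223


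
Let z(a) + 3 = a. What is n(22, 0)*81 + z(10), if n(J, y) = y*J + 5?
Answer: 412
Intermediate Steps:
n(J, y) = 5 + J*y (n(J, y) = J*y + 5 = 5 + J*y)
z(a) = -3 + a
n(22, 0)*81 + z(10) = (5 + 22*0)*81 + (-3 + 10) = (5 + 0)*81 + 7 = 5*81 + 7 = 405 + 7 = 412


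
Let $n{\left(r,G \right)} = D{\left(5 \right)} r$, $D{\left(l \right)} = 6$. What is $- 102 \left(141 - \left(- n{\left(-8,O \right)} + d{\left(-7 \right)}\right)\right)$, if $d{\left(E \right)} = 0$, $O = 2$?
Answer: $-9486$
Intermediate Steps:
$n{\left(r,G \right)} = 6 r$
$- 102 \left(141 - \left(- n{\left(-8,O \right)} + d{\left(-7 \right)}\right)\right) = - 102 \left(141 + \left(6 \left(-8\right) - 0\right)\right) = - 102 \left(141 + \left(-48 + 0\right)\right) = - 102 \left(141 - 48\right) = \left(-102\right) 93 = -9486$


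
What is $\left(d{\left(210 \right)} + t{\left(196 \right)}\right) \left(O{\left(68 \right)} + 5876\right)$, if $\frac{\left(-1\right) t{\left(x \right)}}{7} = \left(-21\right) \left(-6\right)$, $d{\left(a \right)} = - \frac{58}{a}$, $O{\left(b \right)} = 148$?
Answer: $- \frac{186019112}{35} \approx -5.3148 \cdot 10^{6}$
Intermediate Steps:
$t{\left(x \right)} = -882$ ($t{\left(x \right)} = - 7 \left(\left(-21\right) \left(-6\right)\right) = \left(-7\right) 126 = -882$)
$\left(d{\left(210 \right)} + t{\left(196 \right)}\right) \left(O{\left(68 \right)} + 5876\right) = \left(- \frac{58}{210} - 882\right) \left(148 + 5876\right) = \left(\left(-58\right) \frac{1}{210} - 882\right) 6024 = \left(- \frac{29}{105} - 882\right) 6024 = \left(- \frac{92639}{105}\right) 6024 = - \frac{186019112}{35}$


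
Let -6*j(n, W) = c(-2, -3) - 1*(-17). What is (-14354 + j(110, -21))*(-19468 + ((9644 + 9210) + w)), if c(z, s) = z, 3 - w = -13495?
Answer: -184969146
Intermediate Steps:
w = 13498 (w = 3 - 1*(-13495) = 3 + 13495 = 13498)
j(n, W) = -5/2 (j(n, W) = -(-2 - 1*(-17))/6 = -(-2 + 17)/6 = -⅙*15 = -5/2)
(-14354 + j(110, -21))*(-19468 + ((9644 + 9210) + w)) = (-14354 - 5/2)*(-19468 + ((9644 + 9210) + 13498)) = -28713*(-19468 + (18854 + 13498))/2 = -28713*(-19468 + 32352)/2 = -28713/2*12884 = -184969146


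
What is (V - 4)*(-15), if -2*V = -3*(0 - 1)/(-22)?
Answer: 2595/44 ≈ 58.977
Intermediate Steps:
V = 3/44 (V = -(-3*(0 - 1))/(2*(-22)) = -(-3*(-1))*(-1)/(2*22) = -3*(-1)/(2*22) = -1/2*(-3/22) = 3/44 ≈ 0.068182)
(V - 4)*(-15) = (3/44 - 4)*(-15) = -173/44*(-15) = 2595/44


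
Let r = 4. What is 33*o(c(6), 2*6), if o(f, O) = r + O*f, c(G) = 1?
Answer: 528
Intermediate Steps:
o(f, O) = 4 + O*f
33*o(c(6), 2*6) = 33*(4 + (2*6)*1) = 33*(4 + 12*1) = 33*(4 + 12) = 33*16 = 528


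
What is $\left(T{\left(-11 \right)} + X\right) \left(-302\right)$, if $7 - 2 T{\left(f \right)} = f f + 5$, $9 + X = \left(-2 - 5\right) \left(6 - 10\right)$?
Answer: $12231$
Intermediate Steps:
$X = 19$ ($X = -9 + \left(-2 - 5\right) \left(6 - 10\right) = -9 + \left(-2 - 5\right) \left(-4\right) = -9 - -28 = -9 + 28 = 19$)
$T{\left(f \right)} = 1 - \frac{f^{2}}{2}$ ($T{\left(f \right)} = \frac{7}{2} - \frac{f f + 5}{2} = \frac{7}{2} - \frac{f^{2} + 5}{2} = \frac{7}{2} - \frac{5 + f^{2}}{2} = \frac{7}{2} - \left(\frac{5}{2} + \frac{f^{2}}{2}\right) = 1 - \frac{f^{2}}{2}$)
$\left(T{\left(-11 \right)} + X\right) \left(-302\right) = \left(\left(1 - \frac{\left(-11\right)^{2}}{2}\right) + 19\right) \left(-302\right) = \left(\left(1 - \frac{121}{2}\right) + 19\right) \left(-302\right) = \left(- \frac{119}{2} + 19\right) \left(-302\right) = \left(- \frac{81}{2}\right) \left(-302\right) = 12231$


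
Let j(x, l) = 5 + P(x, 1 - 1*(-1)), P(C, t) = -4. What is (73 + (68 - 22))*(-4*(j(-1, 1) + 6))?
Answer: -3332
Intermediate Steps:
j(x, l) = 1 (j(x, l) = 5 - 4 = 1)
(73 + (68 - 22))*(-4*(j(-1, 1) + 6)) = (73 + (68 - 22))*(-4*(1 + 6)) = (73 + 46)*(-4*7) = 119*(-28) = -3332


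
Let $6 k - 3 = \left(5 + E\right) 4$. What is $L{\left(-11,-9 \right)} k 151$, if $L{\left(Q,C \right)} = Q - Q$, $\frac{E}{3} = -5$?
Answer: $0$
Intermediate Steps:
$E = -15$ ($E = 3 \left(-5\right) = -15$)
$L{\left(Q,C \right)} = 0$
$k = - \frac{37}{6}$ ($k = \frac{1}{2} + \frac{\left(5 - 15\right) 4}{6} = \frac{1}{2} + \frac{\left(-10\right) 4}{6} = \frac{1}{2} + \frac{1}{6} \left(-40\right) = \frac{1}{2} - \frac{20}{3} = - \frac{37}{6} \approx -6.1667$)
$L{\left(-11,-9 \right)} k 151 = 0 \left(- \frac{37}{6}\right) 151 = 0 \cdot 151 = 0$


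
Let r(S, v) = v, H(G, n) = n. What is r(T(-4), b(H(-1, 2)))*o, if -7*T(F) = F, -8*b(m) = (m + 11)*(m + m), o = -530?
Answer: 3445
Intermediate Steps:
b(m) = -m*(11 + m)/4 (b(m) = -(m + 11)*(m + m)/8 = -(11 + m)*2*m/8 = -m*(11 + m)/4)
T(F) = -F/7
r(T(-4), b(H(-1, 2)))*o = -¼*2*(11 + 2)*(-530) = -¼*2*13*(-530) = -13/2*(-530) = 3445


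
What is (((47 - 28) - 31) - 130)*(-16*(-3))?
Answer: -6816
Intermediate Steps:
(((47 - 28) - 31) - 130)*(-16*(-3)) = ((19 - 31) - 130)*48 = (-12 - 130)*48 = -142*48 = -6816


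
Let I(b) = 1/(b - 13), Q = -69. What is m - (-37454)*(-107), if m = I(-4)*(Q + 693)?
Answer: -68129450/17 ≈ -4.0076e+6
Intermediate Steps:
I(b) = 1/(-13 + b)
m = -624/17 (m = (-69 + 693)/(-13 - 4) = 624/(-17) = -1/17*624 = -624/17 ≈ -36.706)
m - (-37454)*(-107) = -624/17 - (-37454)*(-107) = -624/17 - 1*4007578 = -624/17 - 4007578 = -68129450/17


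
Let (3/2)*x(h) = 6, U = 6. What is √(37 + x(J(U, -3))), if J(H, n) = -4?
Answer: √41 ≈ 6.4031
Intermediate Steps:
x(h) = 4 (x(h) = (⅔)*6 = 4)
√(37 + x(J(U, -3))) = √(37 + 4) = √41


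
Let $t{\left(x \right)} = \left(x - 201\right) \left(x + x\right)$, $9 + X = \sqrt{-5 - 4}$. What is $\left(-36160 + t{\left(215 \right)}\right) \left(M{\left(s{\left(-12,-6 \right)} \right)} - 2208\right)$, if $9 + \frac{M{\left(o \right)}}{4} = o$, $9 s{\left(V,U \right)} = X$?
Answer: $67754720 - \frac{120560 i}{3} \approx 6.7755 \cdot 10^{7} - 40187.0 i$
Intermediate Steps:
$X = -9 + 3 i$ ($X = -9 + \sqrt{-5 - 4} = -9 + \sqrt{-9} = -9 + 3 i \approx -9.0 + 3.0 i$)
$s{\left(V,U \right)} = -1 + \frac{i}{3}$ ($s{\left(V,U \right)} = \frac{-9 + 3 i}{9} = -1 + \frac{i}{3}$)
$M{\left(o \right)} = -36 + 4 o$
$t{\left(x \right)} = 2 x \left(-201 + x\right)$ ($t{\left(x \right)} = \left(-201 + x\right) 2 x = 2 x \left(-201 + x\right)$)
$\left(-36160 + t{\left(215 \right)}\right) \left(M{\left(s{\left(-12,-6 \right)} \right)} - 2208\right) = \left(-36160 + 2 \cdot 215 \left(-201 + 215\right)\right) \left(\left(-36 + 4 \left(-1 + \frac{i}{3}\right)\right) - 2208\right) = \left(-36160 + 2 \cdot 215 \cdot 14\right) \left(\left(-36 - \left(4 - \frac{4 i}{3}\right)\right) - 2208\right) = \left(-36160 + 6020\right) \left(\left(-40 + \frac{4 i}{3}\right) - 2208\right) = - 30140 \left(-2248 + \frac{4 i}{3}\right) = 67754720 - \frac{120560 i}{3}$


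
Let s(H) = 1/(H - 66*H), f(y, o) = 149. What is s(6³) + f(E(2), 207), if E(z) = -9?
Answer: 2091959/14040 ≈ 149.00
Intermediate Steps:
s(H) = -1/(65*H) (s(H) = 1/(-65*H) = -1/(65*H))
s(6³) + f(E(2), 207) = -1/(65*(6³)) + 149 = -1/65/216 + 149 = -1/65*1/216 + 149 = -1/14040 + 149 = 2091959/14040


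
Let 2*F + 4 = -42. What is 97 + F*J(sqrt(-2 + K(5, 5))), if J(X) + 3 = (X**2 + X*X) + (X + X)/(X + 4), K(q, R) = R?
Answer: 502/13 - 184*sqrt(3)/13 ≈ 14.100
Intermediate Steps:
F = -23 (F = -2 + (1/2)*(-42) = -2 - 21 = -23)
J(X) = -3 + 2*X**2 + 2*X/(4 + X) (J(X) = -3 + ((X**2 + X*X) + (X + X)/(X + 4)) = -3 + ((X**2 + X**2) + (2*X)/(4 + X)) = -3 + (2*X**2 + 2*X/(4 + X)) = -3 + 2*X**2 + 2*X/(4 + X))
97 + F*J(sqrt(-2 + K(5, 5))) = 97 - 23*(-12 - sqrt(-2 + 5) + 2*(sqrt(-2 + 5))**3 + 8*(sqrt(-2 + 5))**2)/(4 + sqrt(-2 + 5)) = 97 - 23*(-12 - sqrt(3) + 2*(sqrt(3))**3 + 8*(sqrt(3))**2)/(4 + sqrt(3)) = 97 - 23*(-12 - sqrt(3) + 2*(3*sqrt(3)) + 8*3)/(4 + sqrt(3)) = 97 - 23*(-12 - sqrt(3) + 6*sqrt(3) + 24)/(4 + sqrt(3)) = 97 - 23*(12 + 5*sqrt(3))/(4 + sqrt(3))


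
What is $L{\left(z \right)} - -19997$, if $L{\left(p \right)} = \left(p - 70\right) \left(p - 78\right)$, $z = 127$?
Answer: $22790$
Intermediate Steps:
$L{\left(p \right)} = \left(-78 + p\right) \left(-70 + p\right)$ ($L{\left(p \right)} = \left(-70 + p\right) \left(-78 + p\right) = \left(-78 + p\right) \left(-70 + p\right)$)
$L{\left(z \right)} - -19997 = \left(5460 + 127^{2} - 18796\right) - -19997 = \left(5460 + 16129 - 18796\right) + 19997 = 2793 + 19997 = 22790$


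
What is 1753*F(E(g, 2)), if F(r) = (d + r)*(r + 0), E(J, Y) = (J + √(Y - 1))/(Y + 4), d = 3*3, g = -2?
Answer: -92909/36 ≈ -2580.8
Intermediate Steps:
d = 9
E(J, Y) = (J + √(-1 + Y))/(4 + Y)
F(r) = r*(9 + r) (F(r) = (9 + r)*(r + 0) = (9 + r)*r = r*(9 + r))
1753*F(E(g, 2)) = 1753*(((-2 + √(-1 + 2))/(4 + 2))*(9 + (-2 + √(-1 + 2))/(4 + 2))) = 1753*(((-2 + √1)/6)*(9 + (-2 + √1)/6)) = 1753*(((-2 + 1)/6)*(9 + (-2 + 1)/6)) = 1753*(((⅙)*(-1))*(9 + (⅙)*(-1))) = 1753*(-(9 - ⅙)/6) = 1753*(-⅙*53/6) = 1753*(-53/36) = -92909/36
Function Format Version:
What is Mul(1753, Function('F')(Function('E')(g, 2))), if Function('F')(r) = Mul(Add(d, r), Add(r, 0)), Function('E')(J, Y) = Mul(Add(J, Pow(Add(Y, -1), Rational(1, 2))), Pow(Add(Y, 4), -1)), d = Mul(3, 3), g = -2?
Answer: Rational(-92909, 36) ≈ -2580.8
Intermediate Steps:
d = 9
Function('E')(J, Y) = Mul(Pow(Add(4, Y), -1), Add(J, Pow(Add(-1, Y), Rational(1, 2)))) (Function('E')(J, Y) = Mul(Add(J, Pow(Add(-1, Y), Rational(1, 2))), Pow(Add(4, Y), -1)) = Mul(Pow(Add(4, Y), -1), Add(J, Pow(Add(-1, Y), Rational(1, 2)))))
Function('F')(r) = Mul(r, Add(9, r)) (Function('F')(r) = Mul(Add(9, r), Add(r, 0)) = Mul(Add(9, r), r) = Mul(r, Add(9, r)))
Mul(1753, Function('F')(Function('E')(g, 2))) = Mul(1753, Mul(Mul(Pow(Add(4, 2), -1), Add(-2, Pow(Add(-1, 2), Rational(1, 2)))), Add(9, Mul(Pow(Add(4, 2), -1), Add(-2, Pow(Add(-1, 2), Rational(1, 2))))))) = Mul(1753, Mul(Mul(Pow(6, -1), Add(-2, Pow(1, Rational(1, 2)))), Add(9, Mul(Pow(6, -1), Add(-2, Pow(1, Rational(1, 2))))))) = Mul(1753, Mul(Mul(Rational(1, 6), Add(-2, 1)), Add(9, Mul(Rational(1, 6), Add(-2, 1))))) = Mul(1753, Mul(Mul(Rational(1, 6), -1), Add(9, Mul(Rational(1, 6), -1)))) = Mul(1753, Mul(Rational(-1, 6), Add(9, Rational(-1, 6)))) = Mul(1753, Mul(Rational(-1, 6), Rational(53, 6))) = Mul(1753, Rational(-53, 36)) = Rational(-92909, 36)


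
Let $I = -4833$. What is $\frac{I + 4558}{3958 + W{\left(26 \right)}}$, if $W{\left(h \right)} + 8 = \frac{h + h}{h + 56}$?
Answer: $- \frac{11275}{161976} \approx -0.069609$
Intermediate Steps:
$W{\left(h \right)} = -8 + \frac{2 h}{56 + h}$ ($W{\left(h \right)} = -8 + \frac{h + h}{h + 56} = -8 + \frac{2 h}{56 + h}$)
$\frac{I + 4558}{3958 + W{\left(26 \right)}} = \frac{-4833 + 4558}{3958 + \frac{2 \left(-224 - 78\right)}{56 + 26}} = - \frac{275}{3958 + \frac{2 \left(-224 - 78\right)}{82}} = - \frac{275}{3958 + 2 \cdot \frac{1}{82} \left(-302\right)} = - \frac{275}{3958 - \frac{302}{41}} = - \frac{275}{\frac{161976}{41}} = \left(-275\right) \frac{41}{161976} = - \frac{11275}{161976}$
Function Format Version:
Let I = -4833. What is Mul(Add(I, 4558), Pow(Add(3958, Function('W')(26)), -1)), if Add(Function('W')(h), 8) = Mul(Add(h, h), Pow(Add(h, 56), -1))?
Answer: Rational(-11275, 161976) ≈ -0.069609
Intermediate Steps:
Function('W')(h) = Add(-8, Mul(2, h, Pow(Add(56, h), -1))) (Function('W')(h) = Add(-8, Mul(Add(h, h), Pow(Add(h, 56), -1))) = Add(-8, Mul(Mul(2, h), Pow(Add(56, h), -1))) = Add(-8, Mul(2, h, Pow(Add(56, h), -1))))
Mul(Add(I, 4558), Pow(Add(3958, Function('W')(26)), -1)) = Mul(Add(-4833, 4558), Pow(Add(3958, Mul(2, Pow(Add(56, 26), -1), Add(-224, Mul(-3, 26)))), -1)) = Mul(-275, Pow(Add(3958, Mul(2, Pow(82, -1), Add(-224, -78))), -1)) = Mul(-275, Pow(Add(3958, Mul(2, Rational(1, 82), -302)), -1)) = Mul(-275, Pow(Add(3958, Rational(-302, 41)), -1)) = Mul(-275, Pow(Rational(161976, 41), -1)) = Mul(-275, Rational(41, 161976)) = Rational(-11275, 161976)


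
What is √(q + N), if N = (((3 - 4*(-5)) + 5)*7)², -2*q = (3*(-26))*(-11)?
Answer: √37987 ≈ 194.90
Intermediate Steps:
q = -429 (q = -3*(-26)*(-11)/2 = -(-39)*(-11) = -½*858 = -429)
N = 38416 (N = (((3 + 20) + 5)*7)² = ((23 + 5)*7)² = (28*7)² = 196² = 38416)
√(q + N) = √(-429 + 38416) = √37987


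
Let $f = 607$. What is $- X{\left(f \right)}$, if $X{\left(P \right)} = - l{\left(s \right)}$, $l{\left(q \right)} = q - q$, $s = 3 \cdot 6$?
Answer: $0$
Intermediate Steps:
$s = 18$
$l{\left(q \right)} = 0$
$X{\left(P \right)} = 0$ ($X{\left(P \right)} = \left(-1\right) 0 = 0$)
$- X{\left(f \right)} = \left(-1\right) 0 = 0$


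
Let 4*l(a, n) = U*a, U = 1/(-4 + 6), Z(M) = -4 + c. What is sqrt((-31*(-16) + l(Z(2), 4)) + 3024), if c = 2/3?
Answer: sqrt(126705)/6 ≈ 59.326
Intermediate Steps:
c = 2/3 (c = 2*(1/3) = 2/3 ≈ 0.66667)
Z(M) = -10/3 (Z(M) = -4 + 2/3 = -10/3)
U = 1/2 ≈ 0.50000
l(a, n) = a/8 (l(a, n) = (a/2)/4 = a/8)
sqrt((-31*(-16) + l(Z(2), 4)) + 3024) = sqrt((-31*(-16) + (1/8)*(-10/3)) + 3024) = sqrt((496 - 5/12) + 3024) = sqrt(5947/12 + 3024) = sqrt(42235/12) = sqrt(126705)/6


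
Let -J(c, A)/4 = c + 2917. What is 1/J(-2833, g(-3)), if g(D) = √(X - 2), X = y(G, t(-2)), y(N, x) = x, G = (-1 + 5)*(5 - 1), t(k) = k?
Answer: -1/336 ≈ -0.0029762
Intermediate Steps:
G = 16 (G = 4*4 = 16)
X = -2
g(D) = 2*I (g(D) = √(-2 - 2) = √(-4) = 2*I)
J(c, A) = -11668 - 4*c (J(c, A) = -4*(c + 2917) = -4*(2917 + c) = -11668 - 4*c)
1/J(-2833, g(-3)) = 1/(-11668 - 4*(-2833)) = 1/(-11668 + 11332) = 1/(-336) = -1/336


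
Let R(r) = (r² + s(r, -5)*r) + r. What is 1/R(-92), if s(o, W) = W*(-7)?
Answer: 1/5152 ≈ 0.00019410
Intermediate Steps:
s(o, W) = -7*W
R(r) = r² + 36*r (R(r) = (r² + (-7*(-5))*r) + r = (r² + 35*r) + r = r² + 36*r)
1/R(-92) = 1/(-92*(36 - 92)) = 1/(-92*(-56)) = 1/5152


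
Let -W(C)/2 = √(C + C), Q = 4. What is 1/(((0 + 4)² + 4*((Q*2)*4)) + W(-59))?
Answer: 18/2651 + I*√118/10604 ≈ 0.0067899 + 0.0010244*I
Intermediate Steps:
W(C) = -2*√2*√C (W(C) = -2*√(C + C) = -2*√2*√C)
1/(((0 + 4)² + 4*((Q*2)*4)) + W(-59)) = 1/(((0 + 4)² + 4*((4*2)*4)) - 2*√2*√(-59)) = 1/((4² + 4*(8*4)) - 2*√2*I*√59) = 1/((16 + 4*32) - 2*I*√118) = 1/((16 + 128) - 2*I*√118) = 1/(144 - 2*I*√118)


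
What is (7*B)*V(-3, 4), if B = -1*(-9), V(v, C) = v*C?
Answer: -756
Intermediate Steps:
V(v, C) = C*v
B = 9
(7*B)*V(-3, 4) = (7*9)*(4*(-3)) = 63*(-12) = -756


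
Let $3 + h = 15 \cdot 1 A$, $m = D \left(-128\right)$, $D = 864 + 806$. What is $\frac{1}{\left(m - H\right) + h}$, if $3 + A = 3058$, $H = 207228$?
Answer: $- \frac{1}{375166} \approx -2.6655 \cdot 10^{-6}$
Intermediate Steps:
$D = 1670$
$m = -213760$ ($m = 1670 \left(-128\right) = -213760$)
$A = 3055$ ($A = -3 + 3058 = 3055$)
$h = 45822$ ($h = -3 + 15 \cdot 1 \cdot 3055 = -3 + 15 \cdot 3055 = -3 + 45825 = 45822$)
$\frac{1}{\left(m - H\right) + h} = \frac{1}{\left(-213760 - 207228\right) + 45822} = \frac{1}{-420988 + 45822} = \frac{1}{-375166} = - \frac{1}{375166}$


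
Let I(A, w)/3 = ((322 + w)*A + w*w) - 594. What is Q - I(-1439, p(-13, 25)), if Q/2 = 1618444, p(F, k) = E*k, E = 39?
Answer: 5985944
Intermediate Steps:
p(F, k) = 39*k
Q = 3236888 (Q = 2*1618444 = 3236888)
I(A, w) = -1782 + 3*w² + 3*A*(322 + w) (I(A, w) = 3*(((322 + w)*A + w*w) - 594) = 3*((A*(322 + w) + w²) - 594) = 3*((w² + A*(322 + w)) - 594) = 3*(-594 + w² + A*(322 + w)) = -1782 + 3*w² + 3*A*(322 + w))
Q - I(-1439, p(-13, 25)) = 3236888 - (-1782 + 3*(39*25)² + 966*(-1439) + 3*(-1439)*(39*25)) = 3236888 - (-1782 + 3*975² - 1390074 + 3*(-1439)*975) = 3236888 - (-1782 + 3*950625 - 1390074 - 4209075) = 3236888 - (-1782 + 2851875 - 1390074 - 4209075) = 3236888 - 1*(-2749056) = 3236888 + 2749056 = 5985944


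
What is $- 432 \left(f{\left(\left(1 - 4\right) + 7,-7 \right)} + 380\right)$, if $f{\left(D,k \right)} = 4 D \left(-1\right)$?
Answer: $-157248$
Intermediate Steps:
$f{\left(D,k \right)} = - 4 D$
$- 432 \left(f{\left(\left(1 - 4\right) + 7,-7 \right)} + 380\right) = - 432 \left(- 4 \left(\left(1 - 4\right) + 7\right) + 380\right) = - 432 \left(- 4 \left(-3 + 7\right) + 380\right) = - 432 \left(\left(-4\right) 4 + 380\right) = - 432 \left(-16 + 380\right) = \left(-432\right) 364 = -157248$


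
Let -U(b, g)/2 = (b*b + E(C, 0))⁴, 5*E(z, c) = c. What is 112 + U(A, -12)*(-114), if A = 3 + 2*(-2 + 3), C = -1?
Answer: 89062612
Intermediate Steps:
E(z, c) = c/5
A = 5 (A = 3 + 2*1 = 3 + 2 = 5)
U(b, g) = -2*b⁸ (U(b, g) = -2*(b*b + (⅕)*0)⁴ = -2*(b² + 0)⁴ = -2*b⁸)
112 + U(A, -12)*(-114) = 112 - 2*5⁸*(-114) = 112 - 2*390625*(-114) = 112 - 781250*(-114) = 112 + 89062500 = 89062612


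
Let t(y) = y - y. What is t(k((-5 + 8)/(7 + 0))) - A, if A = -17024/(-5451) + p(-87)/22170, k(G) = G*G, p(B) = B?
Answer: -125649281/40282890 ≈ -3.1192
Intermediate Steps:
k(G) = G²
t(y) = 0
A = 125649281/40282890 (A = -17024/(-5451) - 87/22170 = -17024*(-1/5451) - 87*1/22170 = 17024/5451 - 29/7390 = 125649281/40282890 ≈ 3.1192)
t(k((-5 + 8)/(7 + 0))) - A = 0 - 1*125649281/40282890 = 0 - 125649281/40282890 = -125649281/40282890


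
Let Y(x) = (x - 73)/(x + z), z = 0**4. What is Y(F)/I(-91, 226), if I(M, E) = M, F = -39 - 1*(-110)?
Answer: 2/6461 ≈ 0.00030955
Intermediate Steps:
F = 71 (F = -39 + 110 = 71)
z = 0
Y(x) = (-73 + x)/x (Y(x) = (x - 73)/(x + 0) = (-73 + x)/x)
Y(F)/I(-91, 226) = ((-73 + 71)/71)/(-91) = ((1/71)*(-2))*(-1/91) = -2/71*(-1/91) = 2/6461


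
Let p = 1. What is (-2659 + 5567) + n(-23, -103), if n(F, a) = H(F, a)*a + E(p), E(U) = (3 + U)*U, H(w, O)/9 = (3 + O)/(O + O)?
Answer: 2462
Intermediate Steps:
H(w, O) = 9*(3 + O)/(2*O) (H(w, O) = 9*((3 + O)/(O + O)) = 9*((3 + O)/((2*O))) = 9*((3 + O)*(1/(2*O))) = 9*((3 + O)/(2*O)) = 9*(3 + O)/(2*O))
E(U) = U*(3 + U)
n(F, a) = 35/2 + 9*a/2 (n(F, a) = (9*(3 + a)/(2*a))*a + 1*(3 + 1) = (27/2 + 9*a/2) + 1*4 = (27/2 + 9*a/2) + 4 = 35/2 + 9*a/2)
(-2659 + 5567) + n(-23, -103) = (-2659 + 5567) + (35/2 + (9/2)*(-103)) = 2908 + (35/2 - 927/2) = 2908 - 446 = 2462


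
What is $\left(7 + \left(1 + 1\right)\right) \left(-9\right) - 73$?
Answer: $-154$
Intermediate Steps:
$\left(7 + \left(1 + 1\right)\right) \left(-9\right) - 73 = \left(7 + 2\right) \left(-9\right) - 73 = 9 \left(-9\right) - 73 = -81 - 73 = -154$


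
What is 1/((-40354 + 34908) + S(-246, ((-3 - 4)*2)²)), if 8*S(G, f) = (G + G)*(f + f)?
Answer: -1/29554 ≈ -3.3836e-5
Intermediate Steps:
S(G, f) = G*f/2 (S(G, f) = ((G + G)*(f + f))/8 = ((2*G)*(2*f))/8 = (4*G*f)/8 = G*f/2)
1/((-40354 + 34908) + S(-246, ((-3 - 4)*2)²)) = 1/((-40354 + 34908) + (½)*(-246)*((-3 - 4)*2)²) = 1/(-5446 + (½)*(-246)*(-7*2)²) = 1/(-5446 + (½)*(-246)*(-14)²) = 1/(-5446 + (½)*(-246)*196) = 1/(-5446 - 24108) = 1/(-29554) = -1/29554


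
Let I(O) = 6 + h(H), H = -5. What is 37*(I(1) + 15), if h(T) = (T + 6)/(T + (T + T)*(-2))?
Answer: 11692/15 ≈ 779.47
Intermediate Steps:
h(T) = -(6 + T)/(3*T) (h(T) = (6 + T)/(T + (2*T)*(-2)) = (6 + T)/(T - 4*T) = (6 + T)/((-3*T)) = (6 + T)*(-1/(3*T)) = -(6 + T)/(3*T))
I(O) = 91/15 (I(O) = 6 + (⅓)*(-6 - 1*(-5))/(-5) = 6 + (⅓)*(-⅕)*(-6 + 5) = 6 + (⅓)*(-⅕)*(-1) = 6 + 1/15 = 91/15)
37*(I(1) + 15) = 37*(91/15 + 15) = 37*(316/15) = 11692/15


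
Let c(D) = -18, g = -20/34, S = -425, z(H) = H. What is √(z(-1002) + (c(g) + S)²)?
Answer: √195247 ≈ 441.87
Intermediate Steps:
g = -10/17 (g = -20*1/34 = -10/17 ≈ -0.58823)
√(z(-1002) + (c(g) + S)²) = √(-1002 + (-18 - 425)²) = √(-1002 + (-443)²) = √(-1002 + 196249) = √195247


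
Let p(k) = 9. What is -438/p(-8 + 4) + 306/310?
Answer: -22171/465 ≈ -47.680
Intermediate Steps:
-438/p(-8 + 4) + 306/310 = -438/9 + 306/310 = -438*1/9 + 306*(1/310) = -146/3 + 153/155 = -22171/465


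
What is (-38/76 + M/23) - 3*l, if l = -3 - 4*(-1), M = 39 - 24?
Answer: -131/46 ≈ -2.8478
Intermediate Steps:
M = 15
l = 1 (l = -3 + 4 = 1)
(-38/76 + M/23) - 3*l = (-38/76 + 15/23) - 3*1 = (-38*1/76 + 15*(1/23)) - 3 = (-1/2 + 15/23) - 3 = 7/46 - 3 = -131/46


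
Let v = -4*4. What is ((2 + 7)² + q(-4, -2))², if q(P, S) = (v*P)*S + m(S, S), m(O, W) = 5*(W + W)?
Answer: 4489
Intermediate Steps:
m(O, W) = 10*W (m(O, W) = 5*(2*W) = 10*W)
v = -16
q(P, S) = 10*S - 16*P*S (q(P, S) = (-16*P)*S + 10*S = -16*P*S + 10*S = 10*S - 16*P*S)
((2 + 7)² + q(-4, -2))² = ((2 + 7)² + 2*(-2)*(5 - 8*(-4)))² = (9² + 2*(-2)*(5 + 32))² = (81 + 2*(-2)*37)² = (81 - 148)² = (-67)² = 4489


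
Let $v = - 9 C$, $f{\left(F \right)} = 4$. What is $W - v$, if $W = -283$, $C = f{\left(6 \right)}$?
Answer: $-247$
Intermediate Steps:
$C = 4$
$v = -36$ ($v = \left(-9\right) 4 = -36$)
$W - v = -283 - -36 = -283 + 36 = -247$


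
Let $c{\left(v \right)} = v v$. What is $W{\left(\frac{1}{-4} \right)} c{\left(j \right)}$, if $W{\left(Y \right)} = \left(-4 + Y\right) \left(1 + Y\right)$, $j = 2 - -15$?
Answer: $- \frac{14739}{16} \approx -921.19$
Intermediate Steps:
$j = 17$ ($j = 2 + 15 = 17$)
$W{\left(Y \right)} = \left(1 + Y\right) \left(-4 + Y\right)$
$c{\left(v \right)} = v^{2}$
$W{\left(\frac{1}{-4} \right)} c{\left(j \right)} = \left(-4 + \left(\frac{1}{-4}\right)^{2} - \frac{3}{-4}\right) 17^{2} = \left(-4 + \left(- \frac{1}{4}\right)^{2} - - \frac{3}{4}\right) 289 = \left(-4 + \frac{1}{16} + \frac{3}{4}\right) 289 = \left(- \frac{51}{16}\right) 289 = - \frac{14739}{16}$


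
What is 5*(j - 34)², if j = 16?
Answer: 1620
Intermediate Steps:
5*(j - 34)² = 5*(16 - 34)² = 5*(-18)² = 5*324 = 1620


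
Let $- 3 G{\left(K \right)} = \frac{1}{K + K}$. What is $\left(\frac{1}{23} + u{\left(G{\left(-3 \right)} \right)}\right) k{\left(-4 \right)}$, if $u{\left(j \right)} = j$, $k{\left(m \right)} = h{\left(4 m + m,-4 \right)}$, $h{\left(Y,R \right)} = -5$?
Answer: $- \frac{205}{414} \approx -0.49517$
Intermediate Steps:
$G{\left(K \right)} = - \frac{1}{6 K}$ ($G{\left(K \right)} = - \frac{1}{3 \left(K + K\right)} = - \frac{1}{3 \cdot 2 K} = - \frac{\frac{1}{2} \frac{1}{K}}{3} = - \frac{1}{6 K}$)
$k{\left(m \right)} = -5$
$\left(\frac{1}{23} + u{\left(G{\left(-3 \right)} \right)}\right) k{\left(-4 \right)} = \left(\frac{1}{23} - \frac{1}{6 \left(-3\right)}\right) \left(-5\right) = \left(\frac{1}{23} - - \frac{1}{18}\right) \left(-5\right) = \left(\frac{1}{23} + \frac{1}{18}\right) \left(-5\right) = \frac{41}{414} \left(-5\right) = - \frac{205}{414}$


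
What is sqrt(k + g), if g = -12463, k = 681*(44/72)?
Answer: I*sqrt(433686)/6 ≈ 109.76*I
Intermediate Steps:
k = 2497/6 (k = 681*(44*(1/72)) = 681*(11/18) = 2497/6 ≈ 416.17)
sqrt(k + g) = sqrt(2497/6 - 12463) = sqrt(-72281/6) = I*sqrt(433686)/6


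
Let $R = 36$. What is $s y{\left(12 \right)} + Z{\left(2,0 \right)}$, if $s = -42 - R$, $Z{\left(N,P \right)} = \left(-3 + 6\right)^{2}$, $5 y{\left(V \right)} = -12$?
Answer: $\frac{981}{5} \approx 196.2$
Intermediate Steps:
$y{\left(V \right)} = - \frac{12}{5}$ ($y{\left(V \right)} = \frac{1}{5} \left(-12\right) = - \frac{12}{5}$)
$Z{\left(N,P \right)} = 9$ ($Z{\left(N,P \right)} = 3^{2} = 9$)
$s = -78$ ($s = -42 - 36 = -78$)
$s y{\left(12 \right)} + Z{\left(2,0 \right)} = \left(-78\right) \left(- \frac{12}{5}\right) + 9 = \frac{936}{5} + 9 = \frac{981}{5}$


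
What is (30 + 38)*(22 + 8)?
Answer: 2040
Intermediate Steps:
(30 + 38)*(22 + 8) = 68*30 = 2040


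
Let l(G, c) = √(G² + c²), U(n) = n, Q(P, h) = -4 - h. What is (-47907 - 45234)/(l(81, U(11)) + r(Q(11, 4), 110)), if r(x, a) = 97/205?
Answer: 617369595/93600547 - 1304750175*√6682/93600547 ≈ -1132.9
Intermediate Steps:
r(x, a) = 97/205 (r(x, a) = 97*(1/205) = 97/205)
(-47907 - 45234)/(l(81, U(11)) + r(Q(11, 4), 110)) = (-47907 - 45234)/(√(81² + 11²) + 97/205) = -93141/(√(6561 + 121) + 97/205) = -93141/(√6682 + 97/205) = -93141/(97/205 + √6682)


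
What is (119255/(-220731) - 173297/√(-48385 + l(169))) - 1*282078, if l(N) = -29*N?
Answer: -2707107751/9597 + 173297*I*√53286/53286 ≈ -2.8208e+5 + 750.73*I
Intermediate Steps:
(119255/(-220731) - 173297/√(-48385 + l(169))) - 1*282078 = (119255/(-220731) - 173297/√(-48385 - 29*169)) - 1*282078 = (119255*(-1/220731) - 173297/√(-48385 - 4901)) - 282078 = (-5185/9597 - 173297*(-I*√53286/53286)) - 282078 = (-5185/9597 - (-173297)*I*√53286/53286) - 282078 = (-5185/9597 + 173297*I*√53286/53286) - 282078 = -2707107751/9597 + 173297*I*√53286/53286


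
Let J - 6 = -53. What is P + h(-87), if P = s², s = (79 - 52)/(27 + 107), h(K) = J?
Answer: -843203/17956 ≈ -46.959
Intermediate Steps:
J = -47 (J = 6 - 53 = -47)
h(K) = -47
s = 27/134 ≈ 0.20149
P = 729/17956 (P = (27/134)² = 729/17956 ≈ 0.040599)
P + h(-87) = 729/17956 - 47 = -843203/17956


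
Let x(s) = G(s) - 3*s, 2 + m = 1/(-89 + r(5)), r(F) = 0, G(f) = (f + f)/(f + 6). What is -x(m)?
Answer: -158773/31595 ≈ -5.0253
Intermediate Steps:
G(f) = 2*f/(6 + f) (G(f) = (2*f)/(6 + f) = 2*f/(6 + f))
m = -179/89 (m = -2 + 1/(-89 + 0) = -2 + 1/(-89) = -2 - 1/89 = -179/89 ≈ -2.0112)
x(s) = -3*s + 2*s/(6 + s) (x(s) = 2*s/(6 + s) - 3*s = -3*s + 2*s/(6 + s))
-x(m) = -(-179)*(-16 - 3*(-179/89))/(89*(6 - 179/89)) = -(-179)*(-16 + 537/89)/(89*355/89) = -(-179)*89*(-887)/(89*355*89) = -1*158773/31595 = -158773/31595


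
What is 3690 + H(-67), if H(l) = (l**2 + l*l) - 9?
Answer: 12659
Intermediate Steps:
H(l) = -9 + 2*l**2 (H(l) = (l**2 + l**2) - 9 = 2*l**2 - 9 = -9 + 2*l**2)
3690 + H(-67) = 3690 + (-9 + 2*(-67)**2) = 3690 + (-9 + 2*4489) = 3690 + (-9 + 8978) = 3690 + 8969 = 12659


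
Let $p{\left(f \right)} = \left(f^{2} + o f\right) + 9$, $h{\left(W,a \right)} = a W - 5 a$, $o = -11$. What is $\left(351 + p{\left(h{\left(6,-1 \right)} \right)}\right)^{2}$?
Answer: $138384$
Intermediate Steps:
$h{\left(W,a \right)} = - 5 a + W a$ ($h{\left(W,a \right)} = W a - 5 a = - 5 a + W a$)
$p{\left(f \right)} = 9 + f^{2} - 11 f$ ($p{\left(f \right)} = \left(f^{2} - 11 f\right) + 9 = 9 + f^{2} - 11 f$)
$\left(351 + p{\left(h{\left(6,-1 \right)} \right)}\right)^{2} = \left(351 + \left(9 + \left(- (-5 + 6)\right)^{2} - 11 \left(- (-5 + 6)\right)\right)\right)^{2} = \left(351 + \left(9 + \left(\left(-1\right) 1\right)^{2} - 11 \left(\left(-1\right) 1\right)\right)\right)^{2} = \left(351 + \left(9 + \left(-1\right)^{2} - -11\right)\right)^{2} = \left(351 + \left(9 + 1 + 11\right)\right)^{2} = \left(351 + 21\right)^{2} = 372^{2} = 138384$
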